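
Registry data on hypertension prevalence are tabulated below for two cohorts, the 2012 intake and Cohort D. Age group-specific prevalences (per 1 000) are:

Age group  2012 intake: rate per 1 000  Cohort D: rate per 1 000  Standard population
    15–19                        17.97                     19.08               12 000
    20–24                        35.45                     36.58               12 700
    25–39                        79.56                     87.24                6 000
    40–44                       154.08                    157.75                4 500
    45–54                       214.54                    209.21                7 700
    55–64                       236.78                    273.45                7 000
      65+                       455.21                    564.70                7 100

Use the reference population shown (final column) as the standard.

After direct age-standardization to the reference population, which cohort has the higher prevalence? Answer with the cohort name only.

Standard total = 57 000; weights = 0.2105, 0.2228, 0.1053, 0.0789, 0.1351, 0.1228, 0.1246.
The 2012 intake: 0.2105×17.97 + 0.2228×35.45 + 0.1053×79.56 + 0.0789×154.08 + 0.1351×214.54 + 0.1228×236.78 + 0.1246×455.21 = 146.9822 per 1 000.
Cohort D: 0.2105×19.08 + 0.2228×36.58 + 0.1053×87.24 + 0.0789×157.75 + 0.1351×209.21 + 0.1228×273.45 + 0.1246×564.70 = 165.9873 per 1 000.

Cohort D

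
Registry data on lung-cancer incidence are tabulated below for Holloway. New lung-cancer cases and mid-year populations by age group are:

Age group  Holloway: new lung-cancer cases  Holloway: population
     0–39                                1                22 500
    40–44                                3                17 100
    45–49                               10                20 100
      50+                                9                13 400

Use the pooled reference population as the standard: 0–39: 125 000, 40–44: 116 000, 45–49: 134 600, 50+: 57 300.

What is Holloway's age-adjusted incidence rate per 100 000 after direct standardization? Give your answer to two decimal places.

30.34

Age-specific rates per 100 000 for Holloway: 4.44, 17.54, 49.75, 67.16.
Standard total = 432 900; weights = 0.2888, 0.2680, 0.3109, 0.1324.
Standardized rate: 0.2888×4.44 + 0.2680×17.54 + 0.3109×49.75 + 0.1324×67.16 = 30.3434 per 100 000.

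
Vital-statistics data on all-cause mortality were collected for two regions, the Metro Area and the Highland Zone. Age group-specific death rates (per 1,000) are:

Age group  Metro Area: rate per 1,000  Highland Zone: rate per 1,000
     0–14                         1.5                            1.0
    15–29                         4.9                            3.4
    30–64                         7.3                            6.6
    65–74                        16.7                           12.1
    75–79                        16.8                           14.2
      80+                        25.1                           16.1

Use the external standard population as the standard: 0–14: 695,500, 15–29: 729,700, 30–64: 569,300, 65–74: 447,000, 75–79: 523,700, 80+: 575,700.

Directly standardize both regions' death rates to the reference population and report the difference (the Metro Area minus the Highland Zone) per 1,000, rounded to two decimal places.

2.95

Standard total = 3,540,900; weights = 0.1964, 0.2061, 0.1608, 0.1262, 0.1479, 0.1626.
The Metro Area: 0.1964×1.5 + 0.2061×4.9 + 0.1608×7.3 + 0.1262×16.7 + 0.1479×16.8 + 0.1626×25.1 = 11.1519 per 1,000.
The Highland Zone: 0.1964×1.0 + 0.2061×3.4 + 0.1608×6.6 + 0.1262×12.1 + 0.1479×14.2 + 0.1626×16.1 = 8.2035 per 1,000.
Difference = 11.1519 − 8.2035 = 2.9484.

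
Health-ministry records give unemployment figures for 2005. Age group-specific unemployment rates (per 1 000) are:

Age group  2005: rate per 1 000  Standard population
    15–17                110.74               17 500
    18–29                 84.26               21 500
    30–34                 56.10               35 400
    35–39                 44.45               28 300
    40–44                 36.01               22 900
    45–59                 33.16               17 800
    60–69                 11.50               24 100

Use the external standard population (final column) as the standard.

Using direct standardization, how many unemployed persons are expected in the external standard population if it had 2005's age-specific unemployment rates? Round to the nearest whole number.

Expected unemployed persons = Σ (standard pop × age-specific rate ÷ 1 000)
= 17 500×110.74/1 000 + 21 500×84.26/1 000 + 35 400×56.10/1 000 + 28 300×44.45/1 000 + 22 900×36.01/1 000 + 17 800×33.16/1 000 + 24 100×11.50/1 000
= 1937.95 + 1811.59 + 1985.94 + 1257.93 + 824.63 + 590.25 + 277.15 = 8685.44.

8685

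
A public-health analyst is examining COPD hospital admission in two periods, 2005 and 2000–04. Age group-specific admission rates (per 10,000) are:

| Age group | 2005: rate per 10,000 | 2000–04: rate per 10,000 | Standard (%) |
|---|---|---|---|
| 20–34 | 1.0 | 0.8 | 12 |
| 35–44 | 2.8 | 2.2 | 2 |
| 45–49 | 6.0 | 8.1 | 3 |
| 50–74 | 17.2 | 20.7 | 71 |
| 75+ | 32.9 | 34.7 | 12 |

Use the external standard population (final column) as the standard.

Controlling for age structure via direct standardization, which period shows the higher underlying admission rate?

2000–04

Standard weights: 0.12, 0.02, 0.03, 0.71, 0.12.
2005: 0.1200×1.0 + 0.0200×2.8 + 0.0300×6.0 + 0.7100×17.2 + 0.1200×32.9 = 16.5160 per 10,000.
2000–04: 0.1200×0.8 + 0.0200×2.2 + 0.0300×8.1 + 0.7100×20.7 + 0.1200×34.7 = 19.2440 per 10,000.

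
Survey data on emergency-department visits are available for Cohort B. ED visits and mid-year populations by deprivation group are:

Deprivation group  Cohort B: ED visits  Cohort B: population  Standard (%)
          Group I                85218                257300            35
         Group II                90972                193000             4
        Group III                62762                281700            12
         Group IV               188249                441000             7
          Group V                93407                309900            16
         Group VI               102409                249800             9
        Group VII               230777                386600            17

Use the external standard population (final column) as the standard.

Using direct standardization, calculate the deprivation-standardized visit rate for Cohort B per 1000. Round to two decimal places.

Deprivation-specific rates per 1000 for Cohort B: 331.201, 471.358, 222.797, 426.868, 301.410, 409.964, 596.940.
Standard weights: 0.35, 0.04, 0.12, 0.07, 0.16, 0.09, 0.17.
Standardized rate: 0.3500×331.201 + 0.0400×471.358 + 0.1200×222.797 + 0.0700×426.868 + 0.1600×301.410 + 0.0900×409.964 + 0.1700×596.940 = 377.9933 per 1000.

377.99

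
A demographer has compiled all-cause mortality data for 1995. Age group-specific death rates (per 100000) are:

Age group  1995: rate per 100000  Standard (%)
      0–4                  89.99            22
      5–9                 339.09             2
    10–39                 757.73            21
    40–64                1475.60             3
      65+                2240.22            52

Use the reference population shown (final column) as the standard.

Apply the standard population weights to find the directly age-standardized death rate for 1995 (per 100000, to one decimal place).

1394.9

Standard weights: 0.22, 0.02, 0.21, 0.03, 0.52.
Standardized rate: 0.2200×89.99 + 0.0200×339.09 + 0.2100×757.73 + 0.0300×1475.60 + 0.5200×2240.22 = 1394.8853 per 100000.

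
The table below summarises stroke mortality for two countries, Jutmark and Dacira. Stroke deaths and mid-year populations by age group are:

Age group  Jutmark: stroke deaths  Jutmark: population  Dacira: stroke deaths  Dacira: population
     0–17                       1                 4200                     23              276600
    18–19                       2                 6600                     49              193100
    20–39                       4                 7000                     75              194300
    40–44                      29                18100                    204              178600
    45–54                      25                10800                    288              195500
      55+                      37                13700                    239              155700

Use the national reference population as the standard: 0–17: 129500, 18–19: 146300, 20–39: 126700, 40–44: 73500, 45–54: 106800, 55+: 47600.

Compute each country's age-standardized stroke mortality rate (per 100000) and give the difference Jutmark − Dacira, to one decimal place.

36.5

Age-specific rates per 100000 for Jutmark: 23.81, 30.30, 57.14, 160.22, 231.48, 270.07.
For Dacira: 8.32, 25.38, 38.60, 114.22, 147.31, 153.50.
Standard total = 630400; weights = 0.2054, 0.2321, 0.2010, 0.1166, 0.1694, 0.0755.
Jutmark: 0.2054×23.81 + 0.2321×30.30 + 0.2010×57.14 + 0.1166×160.22 + 0.1694×231.48 + 0.0755×270.07 = 101.6983 per 100000.
Dacira: 0.2054×8.32 + 0.2321×25.38 + 0.2010×38.60 + 0.1166×114.22 + 0.1694×147.31 + 0.0755×153.50 = 65.2205 per 100000.
Difference = 101.6983 − 65.2205 = 36.4778.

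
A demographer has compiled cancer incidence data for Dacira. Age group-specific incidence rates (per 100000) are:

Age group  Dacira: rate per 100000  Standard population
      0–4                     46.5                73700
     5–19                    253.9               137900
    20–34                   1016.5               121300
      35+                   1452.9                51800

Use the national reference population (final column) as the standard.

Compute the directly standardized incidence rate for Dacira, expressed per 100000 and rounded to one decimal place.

Standard total = 384700; weights = 0.1916, 0.3585, 0.3153, 0.1347.
Standardized rate: 0.1916×46.5 + 0.3585×253.9 + 0.3153×1016.5 + 0.1347×1452.9 = 616.0684 per 100000.

616.1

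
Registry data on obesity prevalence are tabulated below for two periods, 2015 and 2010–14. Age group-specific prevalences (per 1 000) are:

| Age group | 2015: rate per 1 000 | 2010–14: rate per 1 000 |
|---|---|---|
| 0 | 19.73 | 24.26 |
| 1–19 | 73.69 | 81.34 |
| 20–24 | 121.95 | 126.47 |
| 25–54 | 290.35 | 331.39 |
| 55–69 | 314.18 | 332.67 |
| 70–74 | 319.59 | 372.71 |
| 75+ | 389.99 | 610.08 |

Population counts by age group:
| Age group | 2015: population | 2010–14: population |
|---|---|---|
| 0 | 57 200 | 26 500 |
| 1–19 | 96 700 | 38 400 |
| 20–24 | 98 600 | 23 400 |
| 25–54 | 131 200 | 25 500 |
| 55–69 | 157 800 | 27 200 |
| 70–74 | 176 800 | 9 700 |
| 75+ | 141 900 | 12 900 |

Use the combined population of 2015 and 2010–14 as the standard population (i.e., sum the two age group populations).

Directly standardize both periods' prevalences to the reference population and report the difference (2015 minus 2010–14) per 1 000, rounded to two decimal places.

Combined standard total = 1 023 800; weights = 0.0818, 0.1320, 0.1192, 0.1531, 0.1807, 0.1822, 0.1512.
2015: 0.0818×19.73 + 0.1320×73.69 + 0.1192×121.95 + 0.1531×290.35 + 0.1807×314.18 + 0.1822×319.59 + 0.1512×389.99 = 244.2664 per 1 000.
2010–14: 0.0818×24.26 + 0.1320×81.34 + 0.1192×126.47 + 0.1531×331.39 + 0.1807×332.67 + 0.1822×372.71 + 0.1512×610.08 = 298.7620 per 1 000.
Difference = 244.2664 − 298.7620 = -54.4956.

-54.50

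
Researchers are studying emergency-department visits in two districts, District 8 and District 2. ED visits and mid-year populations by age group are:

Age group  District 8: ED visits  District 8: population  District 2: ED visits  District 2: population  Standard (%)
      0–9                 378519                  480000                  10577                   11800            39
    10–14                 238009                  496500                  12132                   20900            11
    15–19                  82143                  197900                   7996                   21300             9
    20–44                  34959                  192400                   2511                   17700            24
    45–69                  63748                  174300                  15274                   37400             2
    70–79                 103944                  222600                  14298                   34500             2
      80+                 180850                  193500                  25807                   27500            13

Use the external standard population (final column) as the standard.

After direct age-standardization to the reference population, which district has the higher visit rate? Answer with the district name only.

District 2

Age-specific rates per 1000 for District 8: 788.581, 479.374, 415.073, 181.700, 365.737, 466.954, 934.625.
For District 2: 896.356, 580.478, 375.399, 141.864, 408.396, 414.435, 938.436.
Standard weights: 0.39, 0.11, 0.09, 0.24, 0.02, 0.02, 0.13.
District 8: 0.3900×788.581 + 0.1100×479.374 + 0.0900×415.073 + 0.2400×181.700 + 0.0200×365.737 + 0.0200×466.954 + 0.1300×934.625 = 579.3974 per 1000.
District 2: 0.3900×896.356 + 0.1100×580.478 + 0.0900×375.399 + 0.2400×141.864 + 0.0200×408.396 + 0.0200×414.435 + 0.1300×938.436 = 619.7182 per 1000.
The crude rates (552.92 vs 517.80) would put District 8 higher, but that reflects its age composition; once standardized to a common age structure, District 2 has the higher underlying rate.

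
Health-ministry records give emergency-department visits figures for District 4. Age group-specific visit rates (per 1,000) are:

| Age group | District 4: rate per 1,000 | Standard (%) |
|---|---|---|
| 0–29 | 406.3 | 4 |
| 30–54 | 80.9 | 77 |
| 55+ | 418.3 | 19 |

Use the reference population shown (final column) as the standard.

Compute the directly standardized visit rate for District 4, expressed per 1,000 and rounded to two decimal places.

Standard weights: 0.04, 0.77, 0.19.
Standardized rate: 0.0400×406.3 + 0.7700×80.9 + 0.1900×418.3 = 158.0220 per 1,000.

158.02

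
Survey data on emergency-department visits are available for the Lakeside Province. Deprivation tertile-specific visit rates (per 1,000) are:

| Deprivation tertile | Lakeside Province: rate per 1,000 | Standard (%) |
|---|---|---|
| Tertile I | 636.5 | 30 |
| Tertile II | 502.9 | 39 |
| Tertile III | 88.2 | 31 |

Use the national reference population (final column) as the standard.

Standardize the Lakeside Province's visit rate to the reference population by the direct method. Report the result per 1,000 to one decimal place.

414.4

Standard weights: 0.30, 0.39, 0.31.
Standardized rate: 0.3000×636.5 + 0.3900×502.9 + 0.3100×88.2 = 414.4230 per 1,000.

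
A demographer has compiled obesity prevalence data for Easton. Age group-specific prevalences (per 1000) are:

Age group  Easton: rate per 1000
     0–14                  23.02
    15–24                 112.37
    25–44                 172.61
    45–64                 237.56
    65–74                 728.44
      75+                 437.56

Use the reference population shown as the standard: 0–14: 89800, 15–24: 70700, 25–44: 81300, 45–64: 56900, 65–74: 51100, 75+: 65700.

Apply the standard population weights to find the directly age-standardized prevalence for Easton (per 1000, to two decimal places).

Standard total = 415500; weights = 0.2161, 0.1702, 0.1957, 0.1369, 0.1230, 0.1581.
Standardized rate: 0.2161×23.02 + 0.1702×112.37 + 0.1957×172.61 + 0.1369×237.56 + 0.1230×728.44 + 0.1581×437.56 = 249.1771 per 1000.

249.18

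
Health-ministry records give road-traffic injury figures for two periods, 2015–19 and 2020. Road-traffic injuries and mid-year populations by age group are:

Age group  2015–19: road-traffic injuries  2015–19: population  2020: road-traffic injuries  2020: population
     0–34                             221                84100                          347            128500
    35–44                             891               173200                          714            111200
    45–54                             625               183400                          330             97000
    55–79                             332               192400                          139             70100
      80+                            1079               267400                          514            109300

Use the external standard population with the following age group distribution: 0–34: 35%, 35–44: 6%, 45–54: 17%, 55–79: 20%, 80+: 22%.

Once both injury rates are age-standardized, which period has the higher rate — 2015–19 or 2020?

2020

Age-specific rates per 100000 for 2015–19: 262.78, 514.43, 340.79, 172.56, 403.52.
For 2020: 270.04, 642.09, 340.21, 198.29, 470.27.
Standard weights: 0.35, 0.06, 0.17, 0.20, 0.22.
2015–19: 0.3500×262.78 + 0.0600×514.43 + 0.1700×340.79 + 0.2000×172.56 + 0.2200×403.52 = 304.0582 per 100000.
2020: 0.3500×270.04 + 0.0600×642.09 + 0.1700×340.21 + 0.2000×198.29 + 0.2200×470.27 = 333.9899 per 100000.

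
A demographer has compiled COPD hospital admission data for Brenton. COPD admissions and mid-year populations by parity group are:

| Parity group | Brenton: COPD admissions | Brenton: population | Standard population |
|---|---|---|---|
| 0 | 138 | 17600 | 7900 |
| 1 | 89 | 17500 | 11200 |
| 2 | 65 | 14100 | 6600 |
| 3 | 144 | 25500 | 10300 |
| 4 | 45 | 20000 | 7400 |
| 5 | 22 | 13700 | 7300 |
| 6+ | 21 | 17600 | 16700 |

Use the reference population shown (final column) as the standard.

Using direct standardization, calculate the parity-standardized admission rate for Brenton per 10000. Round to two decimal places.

Parity-specific rates per 10000 for Brenton: 78.41, 50.86, 46.10, 56.47, 22.50, 16.06, 11.93.
Standard total = 67400; weights = 0.1172, 0.1662, 0.0979, 0.1528, 0.1098, 0.1083, 0.2478.
Standardized rate: 0.1172×78.41 + 0.1662×50.86 + 0.0979×46.10 + 0.1528×56.47 + 0.1098×22.50 + 0.1083×16.06 + 0.2478×11.93 = 37.9514 per 10000.

37.95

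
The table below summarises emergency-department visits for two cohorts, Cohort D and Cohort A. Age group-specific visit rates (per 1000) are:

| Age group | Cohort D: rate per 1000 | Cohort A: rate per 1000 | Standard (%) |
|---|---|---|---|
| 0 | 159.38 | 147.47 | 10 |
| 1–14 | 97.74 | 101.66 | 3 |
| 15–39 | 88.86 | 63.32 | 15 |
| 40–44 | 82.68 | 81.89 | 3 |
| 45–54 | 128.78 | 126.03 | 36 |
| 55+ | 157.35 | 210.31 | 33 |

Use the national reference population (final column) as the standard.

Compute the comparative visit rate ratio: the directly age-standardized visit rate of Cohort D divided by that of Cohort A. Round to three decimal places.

Standard weights: 0.10, 0.03, 0.15, 0.03, 0.36, 0.33.
Cohort D: 0.1000×159.38 + 0.0300×97.74 + 0.1500×88.86 + 0.0300×82.68 + 0.3600×128.78 + 0.3300×157.35 = 132.9659 per 1000.
Cohort A: 0.1000×147.47 + 0.0300×101.66 + 0.1500×63.32 + 0.0300×81.89 + 0.3600×126.03 + 0.3300×210.31 = 144.5246 per 1000.
Ratio = 132.9659 ÷ 144.5246 = 0.92002.

0.920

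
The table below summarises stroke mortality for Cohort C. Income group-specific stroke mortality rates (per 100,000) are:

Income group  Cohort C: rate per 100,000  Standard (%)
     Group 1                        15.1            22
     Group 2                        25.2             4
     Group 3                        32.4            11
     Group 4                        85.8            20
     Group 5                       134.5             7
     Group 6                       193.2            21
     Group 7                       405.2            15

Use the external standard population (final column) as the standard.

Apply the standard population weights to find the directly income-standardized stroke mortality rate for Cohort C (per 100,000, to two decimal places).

135.82

Standard weights: 0.22, 0.04, 0.11, 0.20, 0.07, 0.21, 0.15.
Standardized rate: 0.2200×15.1 + 0.0400×25.2 + 0.1100×32.4 + 0.2000×85.8 + 0.0700×134.5 + 0.2100×193.2 + 0.1500×405.2 = 135.8210 per 100,000.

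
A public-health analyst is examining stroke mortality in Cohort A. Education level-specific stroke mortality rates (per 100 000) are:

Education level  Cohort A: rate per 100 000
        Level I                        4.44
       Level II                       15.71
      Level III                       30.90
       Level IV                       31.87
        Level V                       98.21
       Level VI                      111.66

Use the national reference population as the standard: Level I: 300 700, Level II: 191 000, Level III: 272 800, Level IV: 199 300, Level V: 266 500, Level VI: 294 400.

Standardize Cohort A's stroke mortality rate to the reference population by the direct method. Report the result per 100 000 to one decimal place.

Standard total = 1 524 700; weights = 0.1972, 0.1253, 0.1789, 0.1307, 0.1748, 0.1931.
Standardized rate: 0.1972×4.44 + 0.1253×15.71 + 0.1789×30.90 + 0.1307×31.87 + 0.1748×98.21 + 0.1931×111.66 = 51.2642 per 100 000.

51.3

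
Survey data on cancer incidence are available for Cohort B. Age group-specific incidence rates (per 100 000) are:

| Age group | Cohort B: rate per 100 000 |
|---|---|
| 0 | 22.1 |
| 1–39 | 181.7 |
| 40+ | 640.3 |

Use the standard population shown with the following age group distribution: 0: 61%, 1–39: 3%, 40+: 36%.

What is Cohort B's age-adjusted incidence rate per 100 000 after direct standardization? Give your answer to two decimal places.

249.44

Standard weights: 0.61, 0.03, 0.36.
Standardized rate: 0.6100×22.1 + 0.0300×181.7 + 0.3600×640.3 = 249.4400 per 100 000.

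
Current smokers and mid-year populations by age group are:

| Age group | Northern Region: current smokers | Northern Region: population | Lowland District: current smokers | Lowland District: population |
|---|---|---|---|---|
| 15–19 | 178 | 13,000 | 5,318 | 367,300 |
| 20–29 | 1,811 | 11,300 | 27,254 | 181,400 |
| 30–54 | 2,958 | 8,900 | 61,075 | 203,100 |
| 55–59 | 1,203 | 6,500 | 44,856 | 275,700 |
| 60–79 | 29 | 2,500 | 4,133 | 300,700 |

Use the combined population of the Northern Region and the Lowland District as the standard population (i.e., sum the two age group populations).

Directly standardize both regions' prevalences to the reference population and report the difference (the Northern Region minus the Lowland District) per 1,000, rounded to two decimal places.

Age-specific rates per 1,000 for the Northern Region: 13.692, 160.265, 332.360, 185.077, 11.600.
For the Lowland District: 14.479, 150.243, 300.714, 162.699, 13.745.
Combined standard total = 1,370,400; weights = 0.2775, 0.1406, 0.1547, 0.2059, 0.2212.
The Northern Region: 0.2775×13.692 + 0.1406×160.265 + 0.1547×332.360 + 0.2059×185.077 + 0.2212×11.600 = 118.4299 per 1,000.
The Lowland District: 0.2775×14.479 + 0.1406×150.243 + 0.1547×300.714 + 0.2059×162.699 + 0.2212×13.745 = 108.2094 per 1,000.
Difference = 118.4299 − 108.2094 = 10.2205.

10.22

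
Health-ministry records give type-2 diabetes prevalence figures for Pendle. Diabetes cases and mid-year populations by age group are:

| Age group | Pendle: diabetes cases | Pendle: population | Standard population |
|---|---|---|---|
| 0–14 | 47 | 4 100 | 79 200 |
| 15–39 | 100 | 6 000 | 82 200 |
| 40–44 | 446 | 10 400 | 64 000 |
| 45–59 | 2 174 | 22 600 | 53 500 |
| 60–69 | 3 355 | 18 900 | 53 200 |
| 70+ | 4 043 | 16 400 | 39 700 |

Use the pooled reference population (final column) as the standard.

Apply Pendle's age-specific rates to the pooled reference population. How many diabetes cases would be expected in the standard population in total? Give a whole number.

Age-specific rates per 1 000 for Pendle: 11.463, 16.667, 42.885, 96.195, 177.513, 246.524.
Expected diabetes cases = Σ (standard pop × age-specific rate ÷ 1 000)
= 79 200×11.463/1 000 + 82 200×16.667/1 000 + 64 000×42.885/1 000 + 53 500×96.195/1 000 + 53 200×177.513/1 000 + 39 700×246.524/1 000
= 907.90 + 1370.00 + 2744.62 + 5146.42 + 9443.70 + 9787.02 = 29399.66.

29400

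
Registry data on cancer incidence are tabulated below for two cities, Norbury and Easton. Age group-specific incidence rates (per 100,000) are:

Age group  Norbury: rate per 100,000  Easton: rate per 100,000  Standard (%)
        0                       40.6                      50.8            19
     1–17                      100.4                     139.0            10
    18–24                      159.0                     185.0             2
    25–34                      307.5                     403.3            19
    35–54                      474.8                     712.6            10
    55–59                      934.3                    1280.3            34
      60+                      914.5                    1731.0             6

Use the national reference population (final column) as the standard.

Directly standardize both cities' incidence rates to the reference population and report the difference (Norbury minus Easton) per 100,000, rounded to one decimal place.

-214.9

Standard weights: 0.19, 0.10, 0.02, 0.19, 0.10, 0.34, 0.06.
Norbury: 0.1900×40.6 + 0.1000×100.4 + 0.0200×159.0 + 0.1900×307.5 + 0.1000×474.8 + 0.3400×934.3 + 0.0600×914.5 = 499.3710 per 100,000.
Easton: 0.1900×50.8 + 0.1000×139.0 + 0.0200×185.0 + 0.1900×403.3 + 0.1000×712.6 + 0.3400×1280.3 + 0.0600×1731.0 = 714.3010 per 100,000.
Difference = 499.3710 − 714.3010 = -214.9300.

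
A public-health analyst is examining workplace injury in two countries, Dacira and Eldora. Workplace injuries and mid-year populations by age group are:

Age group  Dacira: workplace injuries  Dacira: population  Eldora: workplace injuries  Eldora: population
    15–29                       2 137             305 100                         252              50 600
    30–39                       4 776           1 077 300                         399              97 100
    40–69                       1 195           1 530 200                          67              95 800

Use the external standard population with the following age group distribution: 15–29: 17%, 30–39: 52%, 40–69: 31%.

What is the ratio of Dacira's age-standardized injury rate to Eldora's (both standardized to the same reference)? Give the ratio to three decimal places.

1.168

Age-specific rates per 10 000 for Dacira: 70.04, 44.33, 7.81.
For Eldora: 49.80, 41.09, 6.99.
Standard weights: 0.17, 0.52, 0.31.
Dacira: 0.1700×70.04 + 0.5200×44.33 + 0.3100×7.81 = 37.3814 per 10 000.
Eldora: 0.1700×49.80 + 0.5200×41.09 + 0.3100×6.99 = 32.0021 per 10 000.
Ratio = 37.3814 ÷ 32.0021 = 1.16809.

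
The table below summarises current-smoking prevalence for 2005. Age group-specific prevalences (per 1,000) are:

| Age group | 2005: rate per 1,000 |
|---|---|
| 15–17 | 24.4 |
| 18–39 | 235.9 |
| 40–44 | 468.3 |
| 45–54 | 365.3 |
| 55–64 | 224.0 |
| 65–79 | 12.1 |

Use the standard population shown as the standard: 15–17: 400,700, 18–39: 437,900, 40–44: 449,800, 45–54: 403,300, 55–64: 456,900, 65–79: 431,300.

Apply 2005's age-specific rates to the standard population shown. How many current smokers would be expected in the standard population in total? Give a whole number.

578609

Expected current smokers = Σ (standard pop × age-specific rate ÷ 1,000)
= 400,700×24.4/1,000 + 437,900×235.9/1,000 + 449,800×468.3/1,000 + 403,300×365.3/1,000 + 456,900×224.0/1,000 + 431,300×12.1/1,000
= 9777.08 + 103300.61 + 210641.34 + 147325.49 + 102345.60 + 5218.73 = 578608.85.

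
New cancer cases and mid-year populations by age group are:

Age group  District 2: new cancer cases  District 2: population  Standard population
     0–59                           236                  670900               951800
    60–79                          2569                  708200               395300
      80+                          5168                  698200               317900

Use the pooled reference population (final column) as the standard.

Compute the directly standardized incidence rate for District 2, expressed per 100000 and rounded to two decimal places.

Age-specific rates per 100000 for District 2: 35.18, 362.75, 740.19.
Standard total = 1665000; weights = 0.5717, 0.2374, 0.1909.
Standardized rate: 0.5717×35.18 + 0.2374×362.75 + 0.1909×740.19 = 247.5571 per 100000.

247.56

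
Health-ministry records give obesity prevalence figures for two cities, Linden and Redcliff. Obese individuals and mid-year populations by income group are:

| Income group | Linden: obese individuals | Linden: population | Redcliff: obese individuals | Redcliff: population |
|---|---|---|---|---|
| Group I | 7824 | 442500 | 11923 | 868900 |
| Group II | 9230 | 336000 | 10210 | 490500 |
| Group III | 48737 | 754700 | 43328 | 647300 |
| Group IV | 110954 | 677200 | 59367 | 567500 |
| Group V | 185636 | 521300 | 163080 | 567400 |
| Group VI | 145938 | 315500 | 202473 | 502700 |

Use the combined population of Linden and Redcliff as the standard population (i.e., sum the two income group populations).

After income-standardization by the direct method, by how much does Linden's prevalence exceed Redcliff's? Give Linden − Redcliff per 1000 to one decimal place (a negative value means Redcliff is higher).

Income-specific rates per 1000 for Linden: 17.681, 27.470, 64.578, 163.842, 356.102, 462.561.
For Redcliff: 13.722, 20.815, 66.937, 104.611, 287.416, 402.771.
Combined standard total = 6691500; weights = 0.1960, 0.1235, 0.2095, 0.1860, 0.1627, 0.1223.
Linden: 0.1960×17.681 + 0.1235×27.470 + 0.2095×64.578 + 0.1860×163.842 + 0.1627×356.102 + 0.1223×462.561 = 165.3620 per 1000.
Redcliff: 0.1960×13.722 + 0.1235×20.815 + 0.2095×66.937 + 0.1860×104.611 + 0.1627×287.416 + 0.1223×402.771 = 134.7547 per 1000.
Difference = 165.3620 − 134.7547 = 30.6073.

30.6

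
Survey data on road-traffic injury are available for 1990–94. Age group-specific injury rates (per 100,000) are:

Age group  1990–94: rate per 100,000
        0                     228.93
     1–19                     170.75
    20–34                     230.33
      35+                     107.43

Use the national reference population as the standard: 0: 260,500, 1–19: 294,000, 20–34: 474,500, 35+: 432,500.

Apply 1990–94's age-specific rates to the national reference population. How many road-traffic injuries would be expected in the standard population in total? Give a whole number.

2656

Expected road-traffic injuries = Σ (standard pop × age-specific rate ÷ 100,000)
= 260,500×228.93/100,000 + 294,000×170.75/100,000 + 474,500×230.33/100,000 + 432,500×107.43/100,000
= 596.36 + 502.00 + 1092.92 + 464.63 = 2655.92.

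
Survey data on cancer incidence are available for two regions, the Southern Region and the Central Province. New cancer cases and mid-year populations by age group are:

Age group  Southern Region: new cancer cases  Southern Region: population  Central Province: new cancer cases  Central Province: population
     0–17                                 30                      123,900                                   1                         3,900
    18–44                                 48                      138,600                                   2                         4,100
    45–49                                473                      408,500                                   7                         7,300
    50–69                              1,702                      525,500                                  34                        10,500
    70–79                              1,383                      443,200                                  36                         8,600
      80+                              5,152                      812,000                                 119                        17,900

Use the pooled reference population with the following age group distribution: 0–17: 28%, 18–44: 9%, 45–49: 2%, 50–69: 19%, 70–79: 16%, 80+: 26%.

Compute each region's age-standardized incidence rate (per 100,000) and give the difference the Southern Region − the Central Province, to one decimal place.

-26.2

Age-specific rates per 100,000 for the Southern Region: 24.21, 34.63, 115.79, 323.88, 312.05, 634.48.
For the Central Province: 25.64, 48.78, 95.89, 323.81, 418.60, 664.80.
Standard weights: 0.28, 0.09, 0.02, 0.19, 0.16, 0.26.
The Southern Region: 0.2800×24.21 + 0.0900×34.63 + 0.0200×115.79 + 0.1900×323.88 + 0.1600×312.05 + 0.2600×634.48 = 288.6432 per 100,000.
The Central Province: 0.2800×25.64 + 0.0900×48.78 + 0.0200×95.89 + 0.1900×323.81 + 0.1600×418.60 + 0.2600×664.80 = 314.8373 per 100,000.
Difference = 288.6432 − 314.8373 = -26.1940.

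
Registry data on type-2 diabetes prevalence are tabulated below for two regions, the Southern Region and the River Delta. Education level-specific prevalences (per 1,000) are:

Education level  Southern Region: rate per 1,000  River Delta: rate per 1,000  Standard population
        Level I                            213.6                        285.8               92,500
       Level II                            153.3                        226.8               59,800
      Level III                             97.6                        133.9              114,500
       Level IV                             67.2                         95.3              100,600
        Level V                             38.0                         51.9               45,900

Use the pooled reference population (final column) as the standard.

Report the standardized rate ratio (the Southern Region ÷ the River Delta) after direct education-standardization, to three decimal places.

Standard total = 413,300; weights = 0.2238, 0.1447, 0.2770, 0.2434, 0.1111.
The Southern Region: 0.2238×213.6 + 0.1447×153.3 + 0.2770×97.6 + 0.2434×67.2 + 0.1111×38.0 = 117.6024 per 1,000.
The River Delta: 0.2238×285.8 + 0.1447×226.8 + 0.2770×133.9 + 0.2434×95.3 + 0.1111×51.9 = 162.8359 per 1,000.
Ratio = 117.6024 ÷ 162.8359 = 0.72221.

0.722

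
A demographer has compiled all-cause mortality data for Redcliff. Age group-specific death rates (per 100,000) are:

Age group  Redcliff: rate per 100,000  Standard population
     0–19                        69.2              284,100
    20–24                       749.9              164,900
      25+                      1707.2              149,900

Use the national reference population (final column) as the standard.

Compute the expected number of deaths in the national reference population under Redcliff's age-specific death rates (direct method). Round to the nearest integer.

3992

Expected deaths = Σ (standard pop × age-specific rate ÷ 100,000)
= 284,100×69.2/100,000 + 164,900×749.9/100,000 + 149,900×1707.2/100,000
= 196.60 + 1236.59 + 2559.09 = 3992.28.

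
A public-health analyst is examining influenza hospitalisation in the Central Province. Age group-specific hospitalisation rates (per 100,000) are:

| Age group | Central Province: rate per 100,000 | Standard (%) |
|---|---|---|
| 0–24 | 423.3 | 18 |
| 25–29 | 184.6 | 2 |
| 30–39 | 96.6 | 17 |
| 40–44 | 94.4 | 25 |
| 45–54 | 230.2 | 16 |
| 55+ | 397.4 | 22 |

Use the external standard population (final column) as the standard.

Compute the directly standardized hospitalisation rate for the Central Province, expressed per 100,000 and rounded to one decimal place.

Standard weights: 0.18, 0.02, 0.17, 0.25, 0.16, 0.22.
Standardized rate: 0.1800×423.3 + 0.0200×184.6 + 0.1700×96.6 + 0.2500×94.4 + 0.1600×230.2 + 0.2200×397.4 = 244.1680 per 100,000.

244.2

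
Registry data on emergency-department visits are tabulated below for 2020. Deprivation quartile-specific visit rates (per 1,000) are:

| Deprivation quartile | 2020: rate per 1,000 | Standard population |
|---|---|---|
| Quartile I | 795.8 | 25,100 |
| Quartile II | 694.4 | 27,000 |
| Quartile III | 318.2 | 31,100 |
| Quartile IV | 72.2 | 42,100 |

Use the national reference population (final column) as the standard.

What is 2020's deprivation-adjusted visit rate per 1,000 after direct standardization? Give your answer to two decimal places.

Standard total = 125,300; weights = 0.2003, 0.2155, 0.2482, 0.3360.
Standardized rate: 0.2003×795.8 + 0.2155×694.4 + 0.2482×318.2 + 0.3360×72.2 = 412.2827 per 1,000.

412.28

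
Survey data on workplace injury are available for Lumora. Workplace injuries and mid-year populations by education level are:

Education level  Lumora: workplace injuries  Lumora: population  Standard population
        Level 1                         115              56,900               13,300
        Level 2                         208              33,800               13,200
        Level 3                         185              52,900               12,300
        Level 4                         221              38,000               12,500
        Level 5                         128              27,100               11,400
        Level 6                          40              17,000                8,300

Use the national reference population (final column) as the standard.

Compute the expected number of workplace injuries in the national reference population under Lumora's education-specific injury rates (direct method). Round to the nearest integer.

297

Education-specific rates per 10,000 for Lumora: 20.21, 61.54, 34.97, 58.16, 47.23, 23.53.
Expected workplace injuries = Σ (standard pop × education-specific rate ÷ 10,000)
= 13,300×20.21/10,000 + 13,200×61.54/10,000 + 12,300×34.97/10,000 + 12,500×58.16/10,000 + 11,400×47.23/10,000 + 8,300×23.53/10,000
= 26.88 + 81.23 + 43.02 + 72.70 + 53.85 + 19.53 = 297.20.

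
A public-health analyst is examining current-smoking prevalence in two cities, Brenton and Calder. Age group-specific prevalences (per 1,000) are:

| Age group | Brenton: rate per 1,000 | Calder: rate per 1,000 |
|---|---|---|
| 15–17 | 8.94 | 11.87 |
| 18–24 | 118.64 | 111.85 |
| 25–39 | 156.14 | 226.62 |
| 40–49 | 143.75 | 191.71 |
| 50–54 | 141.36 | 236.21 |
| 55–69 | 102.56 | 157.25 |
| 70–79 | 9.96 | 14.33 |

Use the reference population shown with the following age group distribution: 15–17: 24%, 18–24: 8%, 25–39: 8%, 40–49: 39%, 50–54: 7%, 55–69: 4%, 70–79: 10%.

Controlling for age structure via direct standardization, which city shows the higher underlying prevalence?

Standard weights: 0.24, 0.08, 0.08, 0.39, 0.07, 0.04, 0.10.
Brenton: 0.2400×8.94 + 0.0800×118.64 + 0.0800×156.14 + 0.3900×143.75 + 0.0700×141.36 + 0.0400×102.56 + 0.1000×9.96 = 95.1841 per 1,000.
Calder: 0.2400×11.87 + 0.0800×111.85 + 0.0800×226.62 + 0.3900×191.71 + 0.0700×236.21 + 0.0400×157.25 + 0.1000×14.33 = 128.9510 per 1,000.

Calder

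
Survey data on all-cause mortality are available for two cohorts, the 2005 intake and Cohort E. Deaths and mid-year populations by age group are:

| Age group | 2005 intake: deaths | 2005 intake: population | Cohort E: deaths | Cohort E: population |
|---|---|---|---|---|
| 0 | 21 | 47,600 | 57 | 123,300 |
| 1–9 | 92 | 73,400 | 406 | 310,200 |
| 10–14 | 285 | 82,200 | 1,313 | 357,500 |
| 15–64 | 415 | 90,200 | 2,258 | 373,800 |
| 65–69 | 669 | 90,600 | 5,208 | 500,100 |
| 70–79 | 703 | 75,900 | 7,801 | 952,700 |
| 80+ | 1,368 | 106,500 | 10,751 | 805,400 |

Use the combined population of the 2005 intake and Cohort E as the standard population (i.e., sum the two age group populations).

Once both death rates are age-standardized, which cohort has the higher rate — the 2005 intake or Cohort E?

Cohort E

Age-specific rates per 1,000 for the 2005 intake: 0.441, 1.253, 3.467, 4.601, 7.384, 9.262, 12.845.
For Cohort E: 0.462, 1.309, 3.673, 6.041, 10.414, 8.188, 13.349.
Combined standard total = 3,989,400; weights = 0.0428, 0.0962, 0.1102, 0.1163, 0.1481, 0.2578, 0.2286.
The 2005 intake: 0.0428×0.441 + 0.0962×1.253 + 0.1102×3.467 + 0.1163×4.601 + 0.1481×7.384 + 0.2578×9.262 + 0.2286×12.845 = 7.4743 per 1,000.
Cohort E: 0.0428×0.462 + 0.0962×1.309 + 0.1102×3.673 + 0.1163×6.041 + 0.1481×10.414 + 0.2578×8.188 + 0.2286×13.349 = 7.9575 per 1,000.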